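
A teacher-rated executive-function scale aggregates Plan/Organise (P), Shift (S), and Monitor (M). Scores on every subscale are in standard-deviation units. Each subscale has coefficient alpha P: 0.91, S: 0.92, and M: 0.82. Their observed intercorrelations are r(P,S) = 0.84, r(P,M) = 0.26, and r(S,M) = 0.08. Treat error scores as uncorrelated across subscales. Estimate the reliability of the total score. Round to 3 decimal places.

0.935

Var(P+S+M) = 3 + 2·[0.84 + 0.26 + 0.08] = 3 + 2.36 = 5.36.
Because errors are independent across components, Cov(Tᵢ,Tⱼ) = Cov(Xᵢ,Xⱼ); the off-diagonal part of the true-score variance is the same as above.
True-score variance = [0.91 + 0.92 + 0.82] + 2.36 = 2.65 + 2.36 = 5.01.
Reliability = 5.01 / 5.36 = 0.935.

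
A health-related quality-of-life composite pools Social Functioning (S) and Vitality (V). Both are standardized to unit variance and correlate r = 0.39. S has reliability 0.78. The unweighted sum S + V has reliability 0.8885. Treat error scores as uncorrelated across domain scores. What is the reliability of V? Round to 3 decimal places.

0.910

Var(S+V) = 2 + 2·0.39 = 2.780.
True-score variance = ρ_S + ρ_V + 2·0.39, so 0.8885 = (0.78 + ρ_V + 0.78) / 2.780.
ρ_V = 0.8885·2.780 − 0.78 − 0.78 = 0.910.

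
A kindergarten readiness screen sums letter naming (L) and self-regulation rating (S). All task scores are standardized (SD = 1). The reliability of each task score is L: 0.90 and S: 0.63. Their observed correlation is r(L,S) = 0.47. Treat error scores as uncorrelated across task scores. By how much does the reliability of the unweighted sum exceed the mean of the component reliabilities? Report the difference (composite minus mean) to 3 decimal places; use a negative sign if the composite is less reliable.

Var(sum) = 2 + 0.94 = 2.94; true-score variance = 1.53 + 0.94 = 2.47; composite reliability = 0.8401.
Mean component reliability = 0.7650.
Difference = 0.8401 − 0.7650 = 0.075.

0.075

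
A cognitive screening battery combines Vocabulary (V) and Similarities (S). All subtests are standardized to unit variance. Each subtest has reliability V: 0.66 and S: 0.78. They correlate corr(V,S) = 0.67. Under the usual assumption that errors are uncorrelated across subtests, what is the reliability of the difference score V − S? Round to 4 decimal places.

0.1515

Var(V−S) = 1 + 1 − 2·0.67 = 2 − 1.34 = 0.66.
Under uncorrelated errors the observed covariances equal the true-score covariances, so only the own-variance terms attenuate.
True-score variance = [0.66 + 0.78] − 1.34 = 1.44 − 1.34 = 0.1.
Reliability = 0.1 / 0.66 = 0.1515.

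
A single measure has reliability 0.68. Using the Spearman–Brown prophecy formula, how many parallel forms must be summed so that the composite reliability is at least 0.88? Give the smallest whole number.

k ≥ ρ*(1−ρ₁)/(ρ₁(1−ρ*)) = 0.88·0.32 / (0.68·0.12) = 3.451.
Smallest integer k = 4.

4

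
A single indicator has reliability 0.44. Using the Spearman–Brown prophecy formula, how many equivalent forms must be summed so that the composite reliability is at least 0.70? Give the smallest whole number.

k ≥ ρ*(1−ρ₁)/(ρ₁(1−ρ*)) = 0.70·0.56 / (0.44·0.30) = 2.970.
Smallest integer k = 3.

3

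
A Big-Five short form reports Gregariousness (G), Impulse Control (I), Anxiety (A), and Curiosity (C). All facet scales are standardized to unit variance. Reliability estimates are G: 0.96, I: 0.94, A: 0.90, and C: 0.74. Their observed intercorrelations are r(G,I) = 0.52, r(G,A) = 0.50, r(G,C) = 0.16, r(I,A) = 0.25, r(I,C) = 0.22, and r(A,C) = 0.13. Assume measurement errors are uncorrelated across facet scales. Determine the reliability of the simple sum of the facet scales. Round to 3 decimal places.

0.939

Var(G+I+A+C) = 4 + 2·[0.52 + 0.50 + 0.16 + 0.25 + 0.22 + 0.13] = 4 + 3.56 = 7.56.
Because errors are independent across components, Cov(Tᵢ,Tⱼ) = Cov(Xᵢ,Xⱼ); the off-diagonal part of the true-score variance is the same as above.
True-score variance = [0.96 + 0.94 + 0.90 + 0.74] + 3.56 = 3.54 + 3.56 = 7.1.
Reliability = 7.1 / 7.56 = 0.939.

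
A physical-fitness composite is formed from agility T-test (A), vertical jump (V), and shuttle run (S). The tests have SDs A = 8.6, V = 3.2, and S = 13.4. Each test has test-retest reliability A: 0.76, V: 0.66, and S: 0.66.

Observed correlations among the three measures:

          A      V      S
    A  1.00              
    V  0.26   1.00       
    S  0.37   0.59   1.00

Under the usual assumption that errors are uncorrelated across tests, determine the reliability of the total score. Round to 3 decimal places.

Var(A+V+S) = 8.6² + 3.2² + 13.4² + 2·[8.6·3.2·0.26 + 8.6·13.4·0.37 + 3.2·13.4·0.59] = 263.76 + 150.186 = 413.946.
Because errors are independent across components, Cov(Tᵢ,Tⱼ) = Cov(Xᵢ,Xⱼ); the off-diagonal part of the true-score variance is the same as above.
True-score variance = [8.6²·0.76 + 3.2²·0.66 + 13.4²·0.66] + 150.186 = 181.478 + 150.186 = 331.664.
Reliability = 331.664 / 413.946 = 0.801.

0.801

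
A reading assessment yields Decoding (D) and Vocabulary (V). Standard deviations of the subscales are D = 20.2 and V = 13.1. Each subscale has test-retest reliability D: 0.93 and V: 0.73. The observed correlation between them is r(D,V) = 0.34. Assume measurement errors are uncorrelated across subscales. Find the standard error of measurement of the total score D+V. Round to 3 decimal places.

Var(total) = 579.65 + 179.942 = 759.592.
True-score variance = 504.752 + 179.942 = 684.694, so reliability = 0.9014.
Error variance = 759.592 − 684.694 = 74.8975; SEM = √74.8975 = 8.654.

8.654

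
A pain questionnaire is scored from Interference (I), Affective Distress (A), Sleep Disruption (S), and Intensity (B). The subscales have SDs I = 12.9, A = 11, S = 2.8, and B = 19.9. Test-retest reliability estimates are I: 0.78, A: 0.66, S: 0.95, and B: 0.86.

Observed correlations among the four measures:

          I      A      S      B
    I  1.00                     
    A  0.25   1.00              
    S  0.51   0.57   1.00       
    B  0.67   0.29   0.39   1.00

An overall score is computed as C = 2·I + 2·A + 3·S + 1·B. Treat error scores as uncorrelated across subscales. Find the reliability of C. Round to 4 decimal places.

Var(C) = 2²·12.9² + 2²·11² + 3²·2.8² + 19.9² + 2·[4·12.9·11·0.25 + 6·12.9·2.8·0.51 + 2·12.9·19.9·0.67 + 6·11·2.8·0.57 + 2·11·19.9·0.29 + 3·2.8·19.9·0.39] = 1616.21 + 1787.82 = 3404.03.
Because errors are independent across components, Cov(Tᵢ,Tⱼ) = Cov(Xᵢ,Xⱼ); the off-diagonal part of the true-score variance is the same as above.
True-score variance = [2²·12.9²·0.78 + 2²·11²·0.66 + 3²·2.8²·0.95 + 19.9²·0.86] + 1787.82 = 1246.24 + 1787.82 = 3034.06.
Reliability = 3034.06 / 3404.03 = 0.8913.

0.8913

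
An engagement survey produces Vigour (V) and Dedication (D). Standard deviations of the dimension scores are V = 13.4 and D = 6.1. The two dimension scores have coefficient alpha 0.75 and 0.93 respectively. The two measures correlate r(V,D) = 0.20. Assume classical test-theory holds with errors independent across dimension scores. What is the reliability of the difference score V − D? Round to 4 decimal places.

Var(V−D) = 13.4² + 6.1² − 2·13.4·6.1·0.20 = 216.77 − 32.696 = 184.074.
Under uncorrelated errors the observed covariances equal the true-score covariances, so only the own-variance terms attenuate.
True-score variance = [13.4²·0.75 + 6.1²·0.93] − 32.696 = 169.275 − 32.696 = 136.579.
Reliability = 136.579 / 184.074 = 0.7420.

0.7420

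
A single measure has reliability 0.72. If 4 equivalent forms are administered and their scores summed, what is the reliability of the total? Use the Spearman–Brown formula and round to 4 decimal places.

ρ_k = kρ / (1 + (k−1)ρ) = 4·0.72 / (1 + 3·0.72) = 2.880 / 3.160 = 0.9114.

0.9114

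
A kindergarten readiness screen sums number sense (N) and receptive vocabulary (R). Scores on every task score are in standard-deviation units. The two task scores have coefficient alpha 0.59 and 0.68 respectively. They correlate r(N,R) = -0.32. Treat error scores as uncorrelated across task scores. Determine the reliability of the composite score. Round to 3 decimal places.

0.463

Var(N+R) = 2 + 2·[(-0.32)] = 2 − 0.64 = 1.36.
With uncorrelated errors the cross-covariances are all true-score covariance, so they carry over unchanged; only the diagonal terms shrink to ρᵢσᵢ².
True-score variance = [0.59 + 0.68] − 0.64 = 1.27 − 0.64 = 0.63.
Reliability = 0.63 / 1.36 = 0.463.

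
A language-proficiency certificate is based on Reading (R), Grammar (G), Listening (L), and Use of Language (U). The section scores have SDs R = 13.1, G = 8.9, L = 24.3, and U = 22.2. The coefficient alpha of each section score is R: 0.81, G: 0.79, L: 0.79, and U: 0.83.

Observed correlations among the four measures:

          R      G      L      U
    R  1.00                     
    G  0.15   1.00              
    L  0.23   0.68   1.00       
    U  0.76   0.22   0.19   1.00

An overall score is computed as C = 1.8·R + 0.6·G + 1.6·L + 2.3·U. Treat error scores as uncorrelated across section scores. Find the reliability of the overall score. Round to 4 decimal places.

0.8930

Var(C) = 1.8²·13.1² + 0.6²·8.9² + 1.6²·24.3² + 2.3²·22.2² + 2·[1.08·13.1·8.9·0.15 + 2.88·13.1·24.3·0.23 + 4.14·13.1·22.2·0.76 + 0.96·8.9·24.3·0.68 + 1.38·8.9·22.2·0.22 + 3.68·24.3·22.2·0.19] = 4703.31 + 3446.28 = 8149.59.
Under uncorrelated errors the observed covariances equal the true-score covariances, so only the own-variance terms attenuate.
True-score variance = [1.8²·13.1²·0.81 + 0.6²·8.9²·0.79 + 1.6²·24.3²·0.79 + 2.3²·22.2²·0.83] + 3446.28 = 3831.02 + 3446.28 = 7277.3.
Reliability = 7277.3 / 8149.59 = 0.8930.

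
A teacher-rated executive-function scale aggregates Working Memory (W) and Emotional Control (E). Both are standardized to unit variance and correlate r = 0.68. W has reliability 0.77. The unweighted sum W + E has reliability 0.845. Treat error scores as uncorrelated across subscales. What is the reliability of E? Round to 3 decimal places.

0.709

Var(W+E) = 2 + 2·0.68 = 3.360.
True-score variance = ρ_W + ρ_E + 2·0.68, so 0.845 = (0.77 + ρ_E + 1.36) / 3.360.
ρ_E = 0.845·3.360 − 0.77 − 1.36 = 0.709.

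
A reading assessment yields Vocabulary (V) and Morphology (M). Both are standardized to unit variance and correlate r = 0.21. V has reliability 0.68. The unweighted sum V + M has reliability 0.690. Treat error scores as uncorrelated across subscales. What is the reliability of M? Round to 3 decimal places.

0.570

Var(V+M) = 2 + 2·0.21 = 2.420.
True-score variance = ρ_V + ρ_M + 2·0.21, so 0.690 = (0.68 + ρ_M + 0.42) / 2.420.
ρ_M = 0.690·2.420 − 0.68 − 0.42 = 0.570.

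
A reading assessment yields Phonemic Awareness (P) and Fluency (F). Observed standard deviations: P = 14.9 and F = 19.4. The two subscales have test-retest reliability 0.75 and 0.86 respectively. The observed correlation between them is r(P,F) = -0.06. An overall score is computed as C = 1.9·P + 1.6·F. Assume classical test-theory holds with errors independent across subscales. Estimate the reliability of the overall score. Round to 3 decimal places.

Var(C) = 1.9²·14.9² + 1.6²·19.4² + 2·[3.04·14.9·19.4·(-0.06)] = 1764.94 − 105.449 = 1659.49.
With uncorrelated errors the cross-covariances are all true-score covariance, so they carry over unchanged; only the diagonal terms shrink to ρᵢσᵢ².
True-score variance = [1.9²·14.9²·0.75 + 1.6²·19.4²·0.86] − 105.449 = 1429.69 − 105.449 = 1324.24.
Reliability = 1324.24 / 1659.49 = 0.798.

0.798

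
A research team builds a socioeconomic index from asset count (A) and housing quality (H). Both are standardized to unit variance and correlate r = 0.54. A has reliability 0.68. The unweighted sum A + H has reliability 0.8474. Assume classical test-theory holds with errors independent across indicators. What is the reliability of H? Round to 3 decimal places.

Var(A+H) = 2 + 2·0.54 = 3.080.
True-score variance = ρ_A + ρ_H + 2·0.54, so 0.8474 = (0.68 + ρ_H + 1.08) / 3.080.
ρ_H = 0.8474·3.080 − 0.68 − 1.08 = 0.850.

0.850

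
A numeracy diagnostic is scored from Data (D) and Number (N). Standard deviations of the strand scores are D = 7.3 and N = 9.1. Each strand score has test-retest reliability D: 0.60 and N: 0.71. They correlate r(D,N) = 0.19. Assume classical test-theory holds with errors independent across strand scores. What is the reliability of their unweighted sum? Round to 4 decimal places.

0.7190

Var(D+N) = 7.3² + 9.1² + 2·[7.3·9.1·0.19] = 136.1 + 25.2434 = 161.343.
With uncorrelated errors the cross-covariances are all true-score covariance, so they carry over unchanged; only the diagonal terms shrink to ρᵢσᵢ².
True-score variance = [7.3²·0.60 + 9.1²·0.71] + 25.2434 = 90.7691 + 25.2434 = 116.012.
Reliability = 116.012 / 161.343 = 0.7190.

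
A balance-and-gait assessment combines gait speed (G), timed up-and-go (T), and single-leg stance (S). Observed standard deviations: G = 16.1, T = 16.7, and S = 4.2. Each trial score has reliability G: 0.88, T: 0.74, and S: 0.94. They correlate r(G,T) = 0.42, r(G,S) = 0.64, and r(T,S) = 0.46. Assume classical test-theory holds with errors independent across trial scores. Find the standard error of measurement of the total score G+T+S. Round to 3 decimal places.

10.231

Var(total) = 555.74 + 376.933 = 932.673.
True-score variance = 451.065 + 376.933 = 827.998, so reliability = 0.8878.
Error variance = 932.673 − 827.998 = 104.675; SEM = √104.675 = 10.231.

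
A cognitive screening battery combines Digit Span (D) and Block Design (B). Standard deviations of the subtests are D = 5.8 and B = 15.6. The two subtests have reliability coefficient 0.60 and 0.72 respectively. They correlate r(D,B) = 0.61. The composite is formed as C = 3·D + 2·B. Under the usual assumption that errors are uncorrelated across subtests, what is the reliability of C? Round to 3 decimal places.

0.797

Var(C) = 3²·5.8² + 2²·15.6² + 2·[6·5.8·15.6·0.61] = 1276.2 + 662.314 = 1938.51.
With uncorrelated errors the cross-covariances are all true-score covariance, so they carry over unchanged; only the diagonal terms shrink to ρᵢσᵢ².
True-score variance = [3²·5.8²·0.60 + 2²·15.6²·0.72] + 662.314 = 882.533 + 662.314 = 1544.85.
Reliability = 1544.85 / 1938.51 = 0.797.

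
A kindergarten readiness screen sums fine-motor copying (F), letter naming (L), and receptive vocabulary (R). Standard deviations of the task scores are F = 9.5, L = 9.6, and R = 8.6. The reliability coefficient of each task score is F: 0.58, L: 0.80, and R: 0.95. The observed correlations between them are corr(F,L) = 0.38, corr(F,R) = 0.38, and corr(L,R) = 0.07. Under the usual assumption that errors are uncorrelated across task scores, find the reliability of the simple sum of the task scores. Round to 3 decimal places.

Var(F+L+R) = 9.5² + 9.6² + 8.6² + 2·[9.5·9.6·0.38 + 9.5·8.6·0.38 + 9.6·8.6·0.07] = 256.37 + 142.962 = 399.332.
Under uncorrelated errors the observed covariances equal the true-score covariances, so only the own-variance terms attenuate.
True-score variance = [9.5²·0.58 + 9.6²·0.80 + 8.6²·0.95] + 142.962 = 196.335 + 142.962 = 339.297.
Reliability = 339.297 / 399.332 = 0.850.

0.850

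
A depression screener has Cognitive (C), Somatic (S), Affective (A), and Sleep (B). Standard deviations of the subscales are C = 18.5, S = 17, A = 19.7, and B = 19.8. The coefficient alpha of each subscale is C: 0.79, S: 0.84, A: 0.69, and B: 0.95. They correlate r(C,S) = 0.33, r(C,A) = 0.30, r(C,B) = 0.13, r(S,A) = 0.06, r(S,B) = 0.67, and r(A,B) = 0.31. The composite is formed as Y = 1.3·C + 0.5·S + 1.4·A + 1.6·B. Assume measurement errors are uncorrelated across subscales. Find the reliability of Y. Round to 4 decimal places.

0.8972

Var(Y) = 1.3²·18.5² + 0.5²·17² + 1.4²·19.7² + 1.6²·19.8² + 2·[0.65·18.5·17·0.33 + 1.82·18.5·19.7·0.30 + 2.08·18.5·19.8·0.13 + 0.7·17·19.7·0.06 + 0.8·17·19.8·0.67 + 2.24·19.7·19.8·0.31] = 2414.93 + 1661.68 = 4076.61.
Under uncorrelated errors the observed covariances equal the true-score covariances, so only the own-variance terms attenuate.
True-score variance = [1.3²·18.5²·0.79 + 0.5²·17²·0.84 + 1.4²·19.7²·0.69 + 1.6²·19.8²·0.95] + 1661.68 = 1995.92 + 1661.68 = 3657.6.
Reliability = 3657.6 / 4076.61 = 0.8972.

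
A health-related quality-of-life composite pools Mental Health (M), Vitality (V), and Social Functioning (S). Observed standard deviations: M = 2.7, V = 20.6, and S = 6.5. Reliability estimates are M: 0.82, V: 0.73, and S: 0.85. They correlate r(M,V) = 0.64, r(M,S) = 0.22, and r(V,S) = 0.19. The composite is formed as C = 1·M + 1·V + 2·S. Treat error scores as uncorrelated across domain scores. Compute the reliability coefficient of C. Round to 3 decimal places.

0.821

Var(C) = 2.7² + 20.6² + 2²·6.5² + 2·[2.7·20.6·0.64 + 2·2.7·6.5·0.22 + 2·20.6·6.5·0.19] = 600.65 + 188.402 = 789.052.
Because errors are independent across components, Cov(Tᵢ,Tⱼ) = Cov(Xᵢ,Xⱼ); the off-diagonal part of the true-score variance is the same as above.
True-score variance = [2.7²·0.82 + 20.6²·0.73 + 2²·6.5²·0.85] + 188.402 = 459.411 + 188.402 = 647.812.
Reliability = 647.812 / 789.052 = 0.821.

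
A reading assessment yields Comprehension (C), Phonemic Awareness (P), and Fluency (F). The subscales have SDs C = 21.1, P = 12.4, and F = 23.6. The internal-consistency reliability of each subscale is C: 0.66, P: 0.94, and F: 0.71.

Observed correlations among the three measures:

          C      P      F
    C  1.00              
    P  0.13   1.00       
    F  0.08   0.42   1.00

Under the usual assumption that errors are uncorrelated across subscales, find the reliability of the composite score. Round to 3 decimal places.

Var(C+P+F) = 21.1² + 12.4² + 23.6² + 2·[21.1·12.4·0.13 + 21.1·23.6·0.08 + 12.4·23.6·0.42] = 1155.93 + 393.518 = 1549.45.
With uncorrelated errors the cross-covariances are all true-score covariance, so they carry over unchanged; only the diagonal terms shrink to ρᵢσᵢ².
True-score variance = [21.1²·0.66 + 12.4²·0.94 + 23.6²·0.71] + 393.518 = 833.815 + 393.518 = 1227.33.
Reliability = 1227.33 / 1549.45 = 0.792.

0.792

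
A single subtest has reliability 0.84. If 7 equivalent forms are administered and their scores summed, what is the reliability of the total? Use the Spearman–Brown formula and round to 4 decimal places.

0.9735

ρ_k = kρ / (1 + (k−1)ρ) = 7·0.84 / (1 + 6·0.84) = 5.880 / 6.040 = 0.9735.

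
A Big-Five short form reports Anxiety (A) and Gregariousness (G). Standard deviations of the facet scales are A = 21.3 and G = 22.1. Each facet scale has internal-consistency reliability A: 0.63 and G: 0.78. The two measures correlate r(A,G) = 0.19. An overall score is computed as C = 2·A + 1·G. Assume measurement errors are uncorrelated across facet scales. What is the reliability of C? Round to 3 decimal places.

0.707

Var(C) = 2²·21.3² + 22.1² + 2·[2·21.3·22.1·0.19] = 2303.17 + 357.755 = 2660.92.
Because errors are independent across components, Cov(Tᵢ,Tⱼ) = Cov(Xᵢ,Xⱼ); the off-diagonal part of the true-score variance is the same as above.
True-score variance = [2²·21.3²·0.63 + 22.1²·0.78] + 357.755 = 1524.26 + 357.755 = 1882.01.
Reliability = 1882.01 / 2660.92 = 0.707.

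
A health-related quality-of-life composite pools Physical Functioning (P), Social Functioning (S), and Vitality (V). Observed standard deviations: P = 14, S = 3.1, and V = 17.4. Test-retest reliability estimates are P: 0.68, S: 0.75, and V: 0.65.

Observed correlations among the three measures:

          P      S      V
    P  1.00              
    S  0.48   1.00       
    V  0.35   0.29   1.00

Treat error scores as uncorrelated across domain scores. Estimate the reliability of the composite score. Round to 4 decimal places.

0.7724

Var(P+S+V) = 14² + 3.1² + 17.4² + 2·[14·3.1·0.48 + 14·17.4·0.35 + 3.1·17.4·0.29] = 508.37 + 243.469 = 751.839.
Under uncorrelated errors the observed covariances equal the true-score covariances, so only the own-variance terms attenuate.
True-score variance = [14²·0.68 + 3.1²·0.75 + 17.4²·0.65] + 243.469 = 337.281 + 243.469 = 580.751.
Reliability = 580.751 / 751.839 = 0.7724.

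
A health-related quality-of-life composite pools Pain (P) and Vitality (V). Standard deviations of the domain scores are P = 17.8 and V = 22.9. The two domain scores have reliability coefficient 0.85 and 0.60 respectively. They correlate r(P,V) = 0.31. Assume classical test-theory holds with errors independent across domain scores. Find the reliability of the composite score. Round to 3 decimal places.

Var(P+V) = 17.8² + 22.9² + 2·[17.8·22.9·0.31] = 841.25 + 252.724 = 1093.97.
With uncorrelated errors the cross-covariances are all true-score covariance, so they carry over unchanged; only the diagonal terms shrink to ρᵢσᵢ².
True-score variance = [17.8²·0.85 + 22.9²·0.60] + 252.724 = 583.96 + 252.724 = 836.684.
Reliability = 836.684 / 1093.97 = 0.765.

0.765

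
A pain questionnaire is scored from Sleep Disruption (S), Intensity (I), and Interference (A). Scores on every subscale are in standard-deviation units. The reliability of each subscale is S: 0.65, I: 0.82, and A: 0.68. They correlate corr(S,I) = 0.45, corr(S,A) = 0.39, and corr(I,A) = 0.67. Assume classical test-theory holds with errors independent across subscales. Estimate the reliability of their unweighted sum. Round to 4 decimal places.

0.8588

Var(S+I+A) = 3 + 2·[0.45 + 0.39 + 0.67] = 3 + 3.02 = 6.02.
With uncorrelated errors the cross-covariances are all true-score covariance, so they carry over unchanged; only the diagonal terms shrink to ρᵢσᵢ².
True-score variance = [0.65 + 0.82 + 0.68] + 3.02 = 2.15 + 3.02 = 5.17.
Reliability = 5.17 / 6.02 = 0.8588.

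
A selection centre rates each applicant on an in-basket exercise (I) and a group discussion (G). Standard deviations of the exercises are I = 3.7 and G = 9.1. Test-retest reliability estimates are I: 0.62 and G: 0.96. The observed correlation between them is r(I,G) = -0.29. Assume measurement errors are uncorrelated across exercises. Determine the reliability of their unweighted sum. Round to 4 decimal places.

0.8894

Var(I+G) = 3.7² + 9.1² + 2·[3.7·9.1·(-0.29)] = 96.5 − 19.5286 = 76.9714.
With uncorrelated errors the cross-covariances are all true-score covariance, so they carry over unchanged; only the diagonal terms shrink to ρᵢσᵢ².
True-score variance = [3.7²·0.62 + 9.1²·0.96] − 19.5286 = 87.9854 − 19.5286 = 68.4568.
Reliability = 68.4568 / 76.9714 = 0.8894.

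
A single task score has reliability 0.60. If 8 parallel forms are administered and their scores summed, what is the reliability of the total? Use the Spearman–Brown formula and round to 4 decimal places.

0.9231

ρ_k = kρ / (1 + (k−1)ρ) = 8·0.60 / (1 + 7·0.60) = 4.800 / 5.200 = 0.9231.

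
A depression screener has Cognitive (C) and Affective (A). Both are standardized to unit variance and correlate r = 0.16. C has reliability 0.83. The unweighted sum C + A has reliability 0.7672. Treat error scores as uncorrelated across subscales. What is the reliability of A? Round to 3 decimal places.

0.630

Var(C+A) = 2 + 2·0.16 = 2.320.
True-score variance = ρ_C + ρ_A + 2·0.16, so 0.7672 = (0.83 + ρ_A + 0.32) / 2.320.
ρ_A = 0.7672·2.320 − 0.83 − 0.32 = 0.630.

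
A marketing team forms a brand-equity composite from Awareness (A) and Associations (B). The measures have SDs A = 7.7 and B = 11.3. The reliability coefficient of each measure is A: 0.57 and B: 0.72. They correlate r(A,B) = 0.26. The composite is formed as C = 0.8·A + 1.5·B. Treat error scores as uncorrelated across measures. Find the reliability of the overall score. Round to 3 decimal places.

Var(C) = 0.8²·7.7² + 1.5²·11.3² + 2·[1.2·7.7·11.3·0.26] = 325.248 + 54.2942 = 379.542.
Under uncorrelated errors the observed covariances equal the true-score covariances, so only the own-variance terms attenuate.
True-score variance = [0.8²·7.7²·0.57 + 1.5²·11.3²·0.72] + 54.2942 = 228.487 + 54.2942 = 282.781.
Reliability = 282.781 / 379.542 = 0.745.

0.745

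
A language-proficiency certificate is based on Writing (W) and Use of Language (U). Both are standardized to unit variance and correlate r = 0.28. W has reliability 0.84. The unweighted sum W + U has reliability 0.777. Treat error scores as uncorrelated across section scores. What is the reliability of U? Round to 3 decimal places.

0.589

Var(W+U) = 2 + 2·0.28 = 2.560.
True-score variance = ρ_W + ρ_U + 2·0.28, so 0.777 = (0.84 + ρ_U + 0.56) / 2.560.
ρ_U = 0.777·2.560 − 0.84 − 0.56 = 0.589.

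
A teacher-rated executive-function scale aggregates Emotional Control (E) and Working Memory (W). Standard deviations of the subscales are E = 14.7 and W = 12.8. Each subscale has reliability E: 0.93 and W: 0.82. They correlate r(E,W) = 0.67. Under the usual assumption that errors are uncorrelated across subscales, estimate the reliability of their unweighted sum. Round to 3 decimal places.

0.929

Var(E+W) = 14.7² + 12.8² + 2·[14.7·12.8·0.67] = 379.93 + 252.134 = 632.064.
Because errors are independent across components, Cov(Tᵢ,Tⱼ) = Cov(Xᵢ,Xⱼ); the off-diagonal part of the true-score variance is the same as above.
True-score variance = [14.7²·0.93 + 12.8²·0.82] + 252.134 = 335.312 + 252.134 = 587.447.
Reliability = 587.447 / 632.064 = 0.929.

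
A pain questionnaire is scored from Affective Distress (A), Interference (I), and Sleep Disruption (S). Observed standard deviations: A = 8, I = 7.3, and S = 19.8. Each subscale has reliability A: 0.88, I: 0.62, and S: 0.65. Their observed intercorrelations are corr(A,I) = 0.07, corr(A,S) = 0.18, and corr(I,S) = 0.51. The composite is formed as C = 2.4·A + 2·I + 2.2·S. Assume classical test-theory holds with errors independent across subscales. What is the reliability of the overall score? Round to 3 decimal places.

0.772

Var(C) = 2.4²·8² + 2²·7.3² + 2.2²·19.8² + 2·[4.8·8·7.3·0.07 + 5.28·8·19.8·0.18 + 4.4·7.3·19.8·0.51] = 2479.27 + 989.027 = 3468.3.
Under uncorrelated errors the observed covariances equal the true-score covariances, so only the own-variance terms attenuate.
True-score variance = [2.4²·8²·0.88 + 2²·7.3²·0.62 + 2.2²·19.8²·0.65] + 989.027 = 1689.92 + 989.027 = 2678.95.
Reliability = 2678.95 / 3468.3 = 0.772.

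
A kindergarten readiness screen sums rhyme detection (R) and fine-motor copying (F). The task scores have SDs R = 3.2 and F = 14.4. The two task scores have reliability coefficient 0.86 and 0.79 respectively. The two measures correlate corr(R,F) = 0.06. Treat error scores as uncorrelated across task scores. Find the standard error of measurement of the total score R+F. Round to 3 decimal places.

Var(total) = 217.6 + 5.5296 = 223.13.
True-score variance = 172.621 + 5.5296 = 178.15, so reliability = 0.7984.
Error variance = 223.13 − 178.15 = 44.9792; SEM = √44.9792 = 6.707.

6.707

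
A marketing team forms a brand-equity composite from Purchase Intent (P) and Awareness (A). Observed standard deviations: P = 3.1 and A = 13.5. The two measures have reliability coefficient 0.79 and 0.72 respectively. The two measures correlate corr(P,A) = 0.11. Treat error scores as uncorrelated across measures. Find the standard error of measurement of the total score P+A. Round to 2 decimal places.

7.28

Var(total) = 191.86 + 9.207 = 201.067.
True-score variance = 138.812 + 9.207 = 148.019, so reliability = 0.7362.
Error variance = 201.067 − 148.019 = 53.0481; SEM = √53.0481 = 7.28.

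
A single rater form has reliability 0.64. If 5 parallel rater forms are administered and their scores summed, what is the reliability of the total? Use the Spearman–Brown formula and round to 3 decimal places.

ρ_k = kρ / (1 + (k−1)ρ) = 5·0.64 / (1 + 4·0.64) = 3.200 / 3.560 = 0.899.

0.899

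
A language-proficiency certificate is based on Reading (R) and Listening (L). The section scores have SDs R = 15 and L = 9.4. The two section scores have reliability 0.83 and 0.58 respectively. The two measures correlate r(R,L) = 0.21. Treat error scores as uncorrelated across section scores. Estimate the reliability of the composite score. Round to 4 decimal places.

Var(R+L) = 15² + 9.4² + 2·[15·9.4·0.21] = 313.36 + 59.22 = 372.58.
With uncorrelated errors the cross-covariances are all true-score covariance, so they carry over unchanged; only the diagonal terms shrink to ρᵢσᵢ².
True-score variance = [15²·0.83 + 9.4²·0.58] + 59.22 = 237.999 + 59.22 = 297.219.
Reliability = 297.219 / 372.58 = 0.7977.

0.7977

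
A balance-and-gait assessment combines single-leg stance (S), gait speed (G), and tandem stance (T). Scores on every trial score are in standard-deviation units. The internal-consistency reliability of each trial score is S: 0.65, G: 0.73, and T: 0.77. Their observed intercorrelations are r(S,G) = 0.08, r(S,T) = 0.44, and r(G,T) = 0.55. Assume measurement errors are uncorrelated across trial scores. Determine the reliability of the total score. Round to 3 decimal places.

0.835

Var(S+G+T) = 3 + 2·[0.08 + 0.44 + 0.55] = 3 + 2.14 = 5.14.
Under uncorrelated errors the observed covariances equal the true-score covariances, so only the own-variance terms attenuate.
True-score variance = [0.65 + 0.73 + 0.77] + 2.14 = 2.15 + 2.14 = 4.29.
Reliability = 4.29 / 5.14 = 0.835.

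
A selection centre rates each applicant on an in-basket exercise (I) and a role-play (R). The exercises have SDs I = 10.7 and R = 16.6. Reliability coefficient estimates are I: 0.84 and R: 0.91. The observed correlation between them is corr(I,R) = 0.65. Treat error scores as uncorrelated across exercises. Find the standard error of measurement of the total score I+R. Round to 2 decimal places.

6.57

Var(total) = 390.05 + 230.906 = 620.956.
True-score variance = 346.931 + 230.906 = 577.837, so reliability = 0.9306.
Error variance = 620.956 − 577.837 = 43.1188; SEM = √43.1188 = 6.57.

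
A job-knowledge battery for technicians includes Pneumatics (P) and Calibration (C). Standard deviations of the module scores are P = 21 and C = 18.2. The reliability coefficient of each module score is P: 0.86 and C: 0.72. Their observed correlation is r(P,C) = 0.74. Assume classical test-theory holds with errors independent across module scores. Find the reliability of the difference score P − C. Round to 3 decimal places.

0.252

Var(P−C) = 21² + 18.2² − 2·21·18.2·0.74 = 772.24 − 565.656 = 206.584.
Under uncorrelated errors the observed covariances equal the true-score covariances, so only the own-variance terms attenuate.
True-score variance = [21²·0.86 + 18.2²·0.72] − 565.656 = 617.753 − 565.656 = 52.0968.
Reliability = 52.0968 / 206.584 = 0.252.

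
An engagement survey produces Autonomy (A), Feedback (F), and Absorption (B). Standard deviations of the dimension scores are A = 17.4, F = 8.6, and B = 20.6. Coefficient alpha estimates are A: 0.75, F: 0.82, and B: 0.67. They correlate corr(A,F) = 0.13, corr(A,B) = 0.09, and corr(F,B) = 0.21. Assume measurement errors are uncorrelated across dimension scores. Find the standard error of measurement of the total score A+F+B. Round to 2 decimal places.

Var(total) = 801.08 + 177.833 = 978.913.
True-score variance = 572.038 + 177.833 = 749.871, so reliability = 0.7660.
Error variance = 978.913 − 749.871 = 229.042; SEM = √229.042 = 15.13.

15.13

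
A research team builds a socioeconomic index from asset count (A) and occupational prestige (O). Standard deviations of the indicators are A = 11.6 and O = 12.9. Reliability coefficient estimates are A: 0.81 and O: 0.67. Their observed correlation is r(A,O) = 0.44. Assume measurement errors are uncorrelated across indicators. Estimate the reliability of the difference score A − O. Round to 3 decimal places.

Var(A−O) = 11.6² + 12.9² − 2·11.6·12.9·0.44 = 300.97 − 131.683 = 169.287.
Under uncorrelated errors the observed covariances equal the true-score covariances, so only the own-variance terms attenuate.
True-score variance = [11.6²·0.81 + 12.9²·0.67] − 131.683 = 220.488 − 131.683 = 88.8051.
Reliability = 88.8051 / 169.287 = 0.525.

0.525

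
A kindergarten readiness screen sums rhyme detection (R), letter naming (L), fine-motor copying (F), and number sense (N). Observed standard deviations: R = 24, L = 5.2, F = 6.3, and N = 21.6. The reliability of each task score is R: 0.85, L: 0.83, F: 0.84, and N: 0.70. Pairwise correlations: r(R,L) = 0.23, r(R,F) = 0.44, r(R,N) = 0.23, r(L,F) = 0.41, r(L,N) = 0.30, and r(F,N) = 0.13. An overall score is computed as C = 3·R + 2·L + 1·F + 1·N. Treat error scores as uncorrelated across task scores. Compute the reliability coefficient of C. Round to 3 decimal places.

Var(C) = 3²·24² + 2²·5.2² + 6.3² + 21.6² + 2·[6·24·5.2·0.23 + 3·24·6.3·0.44 + 3·24·21.6·0.23 + 2·5.2·6.3·0.41 + 2·5.2·21.6·0.30 + 6.3·21.6·0.13] = 5798.41 + 1682.9 = 7481.31.
Under uncorrelated errors the observed covariances equal the true-score covariances, so only the own-variance terms attenuate.
True-score variance = [3²·24²·0.85 + 2²·5.2²·0.83 + 6.3²·0.84 + 21.6²·0.70] + 1682.9 = 4856.1 + 1682.9 = 6539.
Reliability = 6539 / 7481.31 = 0.874.

0.874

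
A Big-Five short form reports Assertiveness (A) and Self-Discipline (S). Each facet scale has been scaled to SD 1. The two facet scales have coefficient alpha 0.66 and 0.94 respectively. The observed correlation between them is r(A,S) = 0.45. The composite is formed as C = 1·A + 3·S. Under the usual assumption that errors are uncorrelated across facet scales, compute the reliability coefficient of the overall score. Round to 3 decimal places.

Var(C) = 1 + 3² + 2·[3·0.45] = 10 + 2.7 = 12.7.
Because errors are independent across components, Cov(Tᵢ,Tⱼ) = Cov(Xᵢ,Xⱼ); the off-diagonal part of the true-score variance is the same as above.
True-score variance = [0.66 + 3²·0.94] + 2.7 = 9.12 + 2.7 = 11.82.
Reliability = 11.82 / 12.7 = 0.931.

0.931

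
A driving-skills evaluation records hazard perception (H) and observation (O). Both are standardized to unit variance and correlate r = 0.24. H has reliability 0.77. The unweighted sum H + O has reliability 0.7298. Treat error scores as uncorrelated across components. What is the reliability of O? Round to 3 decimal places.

0.560

Var(H+O) = 2 + 2·0.24 = 2.480.
True-score variance = ρ_H + ρ_O + 2·0.24, so 0.7298 = (0.77 + ρ_O + 0.48) / 2.480.
ρ_O = 0.7298·2.480 − 0.77 − 0.48 = 0.560.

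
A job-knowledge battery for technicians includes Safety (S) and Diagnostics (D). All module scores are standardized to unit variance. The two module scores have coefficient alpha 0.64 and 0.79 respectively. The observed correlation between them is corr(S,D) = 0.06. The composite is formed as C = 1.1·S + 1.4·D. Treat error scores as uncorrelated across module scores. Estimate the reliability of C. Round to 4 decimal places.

Var(C) = 1.1² + 1.4² + 2·[1.54·0.06] = 3.17 + 0.1848 = 3.3548.
With uncorrelated errors the cross-covariances are all true-score covariance, so they carry over unchanged; only the diagonal terms shrink to ρᵢσᵢ².
True-score variance = [1.1²·0.64 + 1.4²·0.79] + 0.1848 = 2.3228 + 0.1848 = 2.5076.
Reliability = 2.5076 / 3.3548 = 0.7475.

0.7475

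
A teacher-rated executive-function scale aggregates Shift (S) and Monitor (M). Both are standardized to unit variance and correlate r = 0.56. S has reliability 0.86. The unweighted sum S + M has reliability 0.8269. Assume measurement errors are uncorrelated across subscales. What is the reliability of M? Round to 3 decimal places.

Var(S+M) = 2 + 2·0.56 = 3.120.
True-score variance = ρ_S + ρ_M + 2·0.56, so 0.8269 = (0.86 + ρ_M + 1.12) / 3.120.
ρ_M = 0.8269·3.120 − 0.86 − 1.12 = 0.600.

0.600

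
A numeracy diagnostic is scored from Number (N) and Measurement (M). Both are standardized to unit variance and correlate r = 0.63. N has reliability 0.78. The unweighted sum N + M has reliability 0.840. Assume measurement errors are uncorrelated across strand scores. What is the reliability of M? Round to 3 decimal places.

0.698

Var(N+M) = 2 + 2·0.63 = 3.260.
True-score variance = ρ_N + ρ_M + 2·0.63, so 0.840 = (0.78 + ρ_M + 1.26) / 3.260.
ρ_M = 0.840·3.260 − 0.78 − 1.26 = 0.698.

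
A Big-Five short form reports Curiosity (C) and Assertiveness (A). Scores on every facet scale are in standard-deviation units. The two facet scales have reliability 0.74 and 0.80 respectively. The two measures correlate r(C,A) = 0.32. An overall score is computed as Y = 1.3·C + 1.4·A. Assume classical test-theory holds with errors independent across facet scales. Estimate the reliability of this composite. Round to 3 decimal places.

Var(Y) = 1.3² + 1.4² + 2·[1.82·0.32] = 3.65 + 1.1648 = 4.8148.
Under uncorrelated errors the observed covariances equal the true-score covariances, so only the own-variance terms attenuate.
True-score variance = [1.3²·0.74 + 1.4²·0.80] + 1.1648 = 2.8186 + 1.1648 = 3.9834.
Reliability = 3.9834 / 4.8148 = 0.827.

0.827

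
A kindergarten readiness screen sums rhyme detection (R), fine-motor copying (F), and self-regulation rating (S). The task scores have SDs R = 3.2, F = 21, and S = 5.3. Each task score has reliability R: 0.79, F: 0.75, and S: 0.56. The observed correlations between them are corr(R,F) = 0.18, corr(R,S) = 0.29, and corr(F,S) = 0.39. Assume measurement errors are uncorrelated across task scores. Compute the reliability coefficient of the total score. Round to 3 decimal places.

Var(R+F+S) = 3.2² + 21² + 5.3² + 2·[3.2·21·0.18 + 3.2·5.3·0.29 + 21·5.3·0.39] = 479.33 + 120.843 = 600.173.
Because errors are independent across components, Cov(Tᵢ,Tⱼ) = Cov(Xᵢ,Xⱼ); the off-diagonal part of the true-score variance is the same as above.
True-score variance = [3.2²·0.79 + 21²·0.75 + 5.3²·0.56] + 120.843 = 354.57 + 120.843 = 475.413.
Reliability = 475.413 / 600.173 = 0.792.

0.792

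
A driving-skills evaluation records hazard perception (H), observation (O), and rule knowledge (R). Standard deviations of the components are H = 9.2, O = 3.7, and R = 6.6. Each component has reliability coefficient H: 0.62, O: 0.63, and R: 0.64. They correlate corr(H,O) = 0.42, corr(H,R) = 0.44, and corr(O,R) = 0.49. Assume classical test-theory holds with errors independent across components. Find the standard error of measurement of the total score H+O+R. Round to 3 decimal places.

7.274

Var(total) = 141.89 + 105.959 = 247.849.
True-score variance = 88.9799 + 105.959 = 194.939, so reliability = 0.7865.
Error variance = 247.849 − 194.939 = 52.9101; SEM = √52.9101 = 7.274.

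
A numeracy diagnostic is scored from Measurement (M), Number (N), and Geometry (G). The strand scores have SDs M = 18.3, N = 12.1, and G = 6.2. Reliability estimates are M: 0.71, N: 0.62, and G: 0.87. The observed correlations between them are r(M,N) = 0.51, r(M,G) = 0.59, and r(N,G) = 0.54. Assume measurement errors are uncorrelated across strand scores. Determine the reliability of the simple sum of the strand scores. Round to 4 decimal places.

0.8358

Var(M+N+G) = 18.3² + 12.1² + 6.2² + 2·[18.3·12.1·0.51 + 18.3·6.2·0.59 + 12.1·6.2·0.54] = 519.74 + 440.763 = 960.503.
Because errors are independent across components, Cov(Tᵢ,Tⱼ) = Cov(Xᵢ,Xⱼ); the off-diagonal part of the true-score variance is the same as above.
True-score variance = [18.3²·0.71 + 12.1²·0.62 + 6.2²·0.87] + 440.763 = 361.989 + 440.763 = 802.752.
Reliability = 802.752 / 960.503 = 0.8358.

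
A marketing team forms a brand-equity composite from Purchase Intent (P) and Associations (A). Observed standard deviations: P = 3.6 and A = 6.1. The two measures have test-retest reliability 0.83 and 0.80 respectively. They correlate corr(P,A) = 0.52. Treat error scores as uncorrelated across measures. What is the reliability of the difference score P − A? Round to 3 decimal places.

Var(P−A) = 3.6² + 6.1² − 2·3.6·6.1·0.52 = 50.17 − 22.8384 = 27.3316.
With uncorrelated errors the cross-covariances are all true-score covariance, so they carry over unchanged; only the diagonal terms shrink to ρᵢσᵢ².
True-score variance = [3.6²·0.83 + 6.1²·0.80] − 22.8384 = 40.5248 − 22.8384 = 17.6864.
Reliability = 17.6864 / 27.3316 = 0.647.

0.647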